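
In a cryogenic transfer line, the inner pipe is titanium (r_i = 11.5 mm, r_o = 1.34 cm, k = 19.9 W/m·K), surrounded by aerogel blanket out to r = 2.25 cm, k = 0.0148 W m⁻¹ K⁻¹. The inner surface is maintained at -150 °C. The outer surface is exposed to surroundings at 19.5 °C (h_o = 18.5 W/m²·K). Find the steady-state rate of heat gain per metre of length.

Treat each layer as a resistance in series:
  R'_titanium = ln(0.0134/0.0115)/(2πk) = 0.1529/(2π·19.9) = 0.001223 m·K/W
  R'_aerogel blanket = ln(0.0225/0.0134)/(2πk) = 0.5183/(2π·0.0148) = 5.573 m·K/W
  R'_conv,out = 1/(2πr h) = 1/(2π·0.0225·18.5) = 0.3824 m·K/W
ΣR = 0.001223 + 5.573 + 0.3824 = 5.957 m·K/W
Q' = ΔT/ΣR = (-150 °C − 19.5 °C)/5.957 = -28.5 W/m
(Negative Q' ⇒ heat flows inward; heat gain = 28.5 W/m.)

Q' = 28.5 W/m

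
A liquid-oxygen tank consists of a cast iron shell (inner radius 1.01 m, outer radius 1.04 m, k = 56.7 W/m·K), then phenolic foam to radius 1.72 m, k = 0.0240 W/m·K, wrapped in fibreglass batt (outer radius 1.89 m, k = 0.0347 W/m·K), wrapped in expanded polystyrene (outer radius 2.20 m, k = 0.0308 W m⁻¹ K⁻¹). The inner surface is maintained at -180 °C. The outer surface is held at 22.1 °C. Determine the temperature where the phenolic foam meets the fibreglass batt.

Treat each layer as a resistance in series:
  R_cast iron = (1/1.01 − 1/1.04)/(4πk) = 0.02856/(4π·56.7) = 4.008×10^-5 K/W
  R_phenolic foam = (1/1.04 − 1/1.72)/(4πk) = 0.3801/(4π·0.0240) = 1.260 K/W
  R_fibreglass batt = (1/1.72 − 1/1.89)/(4πk) = 0.05229/(4π·0.0347) = 0.1199 K/W
  R_expanded polystyrene = (1/1.89 − 1/2.20)/(4πk) = 0.07456/(4π·0.0308) = 0.1926 K/W
ΣR = 4.008×10^-5 + 1.260 + 0.1199 + 0.1926 = 1.573 K/W
Q = ΔT/ΣR = (-180 °C − 22.1 °C)/1.573 = -128.5 W
From the inner boundary to the phenolic foam/fibreglass batt interface, ΣR_partial = 1.260 K/W.
T_interface = T_in − Q·ΣR_partial = -180 °C − (-128.5)(1.260) = -18.1 °C

T = -18.1 °C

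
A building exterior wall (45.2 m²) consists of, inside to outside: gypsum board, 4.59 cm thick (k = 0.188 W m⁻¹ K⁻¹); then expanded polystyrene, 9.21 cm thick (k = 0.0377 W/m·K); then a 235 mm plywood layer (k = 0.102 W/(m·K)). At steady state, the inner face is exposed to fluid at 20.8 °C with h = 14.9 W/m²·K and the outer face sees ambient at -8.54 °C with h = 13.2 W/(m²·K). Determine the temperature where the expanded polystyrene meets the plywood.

Treat each layer as a resistance in series:
  R_conv,in = 1/(hA) = 1/(14.9·45.2) = 0.001485 K/W
  R_gypsum board = L/(kA) = 0.0459/(0.188·45.2) = 0.005402 K/W
  R_expanded polystyrene = L/(kA) = 0.0921/(0.0377·45.2) = 0.05405 K/W
  R_plywood = L/(kA) = 0.235/(0.102·45.2) = 0.05097 K/W
  R_conv,out = 1/(hA) = 1/(13.2·45.2) = 0.001676 K/W
ΣR = 0.001485 + 0.005402 + 0.05405 + 0.05097 + 0.001676 = 0.1136 K/W
Q = ΔT/ΣR = (20.8 °C − -8.54 °C)/0.1136 = 258.3 W
From the inner boundary to the expanded polystyrene/plywood interface, ΣR_partial = 0.06094 K/W.
T_interface = T_in − Q·ΣR_partial = 20.8 °C − (258.3)(0.06094) = 5.06 °C

T = 5.06 °C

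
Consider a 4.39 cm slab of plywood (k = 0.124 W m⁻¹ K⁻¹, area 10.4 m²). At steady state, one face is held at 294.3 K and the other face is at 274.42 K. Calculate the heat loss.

Q = 584 W

Q = kA·ΔT/L = 0.124 × 10.4 × |294.3 K − 274.42 K| / 0.0439 = 584 W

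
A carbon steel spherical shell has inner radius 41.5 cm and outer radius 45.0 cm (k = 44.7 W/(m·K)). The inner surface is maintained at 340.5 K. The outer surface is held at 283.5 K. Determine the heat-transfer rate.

Q = 4πk·ΔT/(1/r₁ − 1/r₂) = 4π × 44.7 × 57 / (1/0.415 − 1/0.450) = 1.71×10^5 W

Q = 1.71×10^5 W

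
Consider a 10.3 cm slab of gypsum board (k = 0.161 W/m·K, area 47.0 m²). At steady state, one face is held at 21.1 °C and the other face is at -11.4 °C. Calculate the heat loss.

Q = kA·ΔT/L = 0.161 × 47.0 × |21.1 °C − -11.4 °C| / 0.103 = 2390 W

Q = 2390 W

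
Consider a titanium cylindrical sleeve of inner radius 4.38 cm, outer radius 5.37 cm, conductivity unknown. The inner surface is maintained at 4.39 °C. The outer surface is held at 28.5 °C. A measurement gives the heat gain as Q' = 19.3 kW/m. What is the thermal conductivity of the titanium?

k = 26.0 W/m·K

ΣR = ΔT/Q' = |4.39 − 28.5|/19300 = 0.001249 m·K/W
ln(r₂/r₁)/(2πk) = 0.001249 ⇒ k = 0.2038/(2π·0.001249) = 26.0 W/m·K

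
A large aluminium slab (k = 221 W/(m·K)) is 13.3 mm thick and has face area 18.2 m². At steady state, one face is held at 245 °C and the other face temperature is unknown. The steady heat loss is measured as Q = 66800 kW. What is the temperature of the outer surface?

T_out = 24.1 °C

Sum the resistances:
  R_aluminium = L/(kA) = 0.0133/(221·18.2) = 3.307×10^-6 K/W
ΣR = 3.307×10^-6 K/W
ΔT = Q·ΣR = 6.68×10^7 × 3.307×10^-6 = 220.9 K
Heat flows outward, so T_out = T_in − ΔT = 245 − 220.9 = 24.1 °C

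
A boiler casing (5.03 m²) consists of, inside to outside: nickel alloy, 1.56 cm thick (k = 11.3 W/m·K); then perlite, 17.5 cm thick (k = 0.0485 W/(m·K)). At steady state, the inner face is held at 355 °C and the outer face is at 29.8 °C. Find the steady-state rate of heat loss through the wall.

Treat each layer as a resistance in series:
  R_nickel alloy = L/(kA) = 0.0156/(11.3·5.03) = 2.745×10^-4 K/W
  R_perlite = L/(kA) = 0.175/(0.0485·5.03) = 0.7173 K/W
ΣR = 2.745×10^-4 + 0.7173 = 0.7176 K/W
Q = ΔT/ΣR = (355 °C − 29.8 °C)/0.7176 = 453 W

Q = 453 W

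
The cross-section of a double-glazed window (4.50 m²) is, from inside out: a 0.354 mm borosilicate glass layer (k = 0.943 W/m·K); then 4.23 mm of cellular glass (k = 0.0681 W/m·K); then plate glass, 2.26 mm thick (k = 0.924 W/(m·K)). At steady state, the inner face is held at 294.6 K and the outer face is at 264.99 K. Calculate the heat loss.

Resistance network (inner→outer):
  R_borosilicate glass = L/(kA) = 3.54×10^-4/(0.943·4.50) = 8.342×10^-5 K/W
  R_cellular glass = L/(kA) = 0.00423/(0.0681·4.50) = 0.01380 K/W
  R_plate glass = L/(kA) = 0.00226/(0.924·4.50) = 5.435×10^-4 K/W
ΣR = 8.342×10^-5 + 0.01380 + 5.435×10^-4 = 0.01443 K/W
Q = ΔT/ΣR = (294.6 K − 264.99 K)/0.01443 = 2050 W

Q = 2050 W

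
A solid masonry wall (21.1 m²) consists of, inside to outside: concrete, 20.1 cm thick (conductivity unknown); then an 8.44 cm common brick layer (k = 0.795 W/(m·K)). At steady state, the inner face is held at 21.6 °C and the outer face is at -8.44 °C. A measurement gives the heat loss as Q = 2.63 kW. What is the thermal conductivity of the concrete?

ΣR = ΔT/Q = |21.6 − -8.44|/2630 = 0.01142 K/W
Known resistances:
  R_common brick = L/(kA) = 0.0844/(0.795·21.1) = 0.005031 K/W
R_concrete = ΣR − ΣR_known = 0.01142 − 0.005031 = 0.006389 K/W
L/(kA) = 0.006389 ⇒ k = 0.201/(0.006389·21.1) = 1.49 W/m·K

k = 1.49 W/m·K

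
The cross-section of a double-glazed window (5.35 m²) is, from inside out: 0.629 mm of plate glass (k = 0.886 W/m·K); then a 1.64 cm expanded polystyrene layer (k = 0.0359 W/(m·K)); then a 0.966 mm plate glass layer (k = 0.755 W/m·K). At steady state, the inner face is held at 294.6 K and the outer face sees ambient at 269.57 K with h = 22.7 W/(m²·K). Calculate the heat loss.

Series thermal resistances, inner to outer:
  R_plate glass = L/(kA) = 6.29×10^-4/(0.886·5.35) = 1.327×10^-4 K/W
  R_expanded polystyrene = L/(kA) = 0.0164/(0.0359·5.35) = 0.08539 K/W
  R_plate glass = L/(kA) = 9.66×10^-4/(0.755·5.35) = 2.392×10^-4 K/W
  R_conv,out = 1/(hA) = 1/(22.7·5.35) = 0.008234 K/W
ΣR = 1.327×10^-4 + 0.08539 + 2.392×10^-4 + 0.008234 = 0.09400 K/W
Q = ΔT/ΣR = (294.6 K − 269.57 K)/0.09400 = 266 W

Q = 266 W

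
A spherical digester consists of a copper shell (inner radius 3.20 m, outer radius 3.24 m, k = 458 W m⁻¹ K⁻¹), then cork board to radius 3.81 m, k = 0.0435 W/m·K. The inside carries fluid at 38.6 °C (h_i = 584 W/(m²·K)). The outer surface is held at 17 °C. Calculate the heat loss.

Series thermal resistances, inner to outer:
  R_conv,in = 1/(4πr²h) = 1/(4π·3.20²·584) = 1.331×10^-5 K/W
  R_copper = (1/3.20 − 1/3.24)/(4πk) = 0.003858/(4π·458) = 6.703×10^-7 K/W
  R_cork board = (1/3.24 − 1/3.81)/(4πk) = 0.04617/(4π·0.0435) = 0.08447 K/W
ΣR = 1.331×10^-5 + 6.703×10^-7 + 0.08447 = 0.08448 K/W
Q = ΔT/ΣR = (38.6 °C − 17 °C)/0.08448 = 256 W

Q = 256 W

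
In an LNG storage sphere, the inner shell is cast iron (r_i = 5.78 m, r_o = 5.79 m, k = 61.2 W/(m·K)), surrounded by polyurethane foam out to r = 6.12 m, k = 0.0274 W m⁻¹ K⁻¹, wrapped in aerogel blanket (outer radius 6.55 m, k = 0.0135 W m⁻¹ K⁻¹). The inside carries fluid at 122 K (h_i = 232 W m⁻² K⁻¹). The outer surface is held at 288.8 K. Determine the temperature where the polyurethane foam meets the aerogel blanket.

Treat each layer as a resistance in series:
  R_conv,in = 1/(4πr²h) = 1/(4π·5.78²·232) = 1.027×10^-5 K/W
  R_cast iron = (1/5.78 − 1/5.79)/(4πk) = 2.988×10^-4/(4π·61.2) = 3.885×10^-7 K/W
  R_polyurethane foam = (1/5.79 − 1/6.12)/(4πk) = 0.009313/(4π·0.0274) = 0.02705 K/W
  R_aerogel blanket = (1/6.12 − 1/6.55)/(4πk) = 0.01073/(4π·0.0135) = 0.06323 K/W
ΣR = 1.027×10^-5 + 3.885×10^-7 + 0.02705 + 0.06323 = 0.09029 K/W
Q = ΔT/ΣR = (122 K − 288.8 K)/0.09029 = -1847 W
From the inner boundary to the polyurethane foam/aerogel blanket interface, ΣR_partial = 0.02706 K/W.
T_interface = T_in − Q·ΣR_partial = 122 K − (-1847)(0.02706) = 172 K

T = 172 K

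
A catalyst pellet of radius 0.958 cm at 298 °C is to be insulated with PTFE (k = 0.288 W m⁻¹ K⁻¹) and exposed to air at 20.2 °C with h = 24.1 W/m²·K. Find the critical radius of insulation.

For a sphere, r_cr = 2k_ins/h = 2·0.288/24.1 = 0.0239 m = 2.39 cm

r_cr = 2.39 cm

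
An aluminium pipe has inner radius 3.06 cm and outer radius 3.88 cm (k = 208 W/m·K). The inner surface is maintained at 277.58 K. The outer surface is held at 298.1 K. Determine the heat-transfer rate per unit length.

Q' = 2πk·ΔT/ln(r₂/r₁) = 2π × 208 × 20.52 / ln(0.0388/0.0306) = 1.13×10^5 W/m

Q' = 1.13×10^5 W/m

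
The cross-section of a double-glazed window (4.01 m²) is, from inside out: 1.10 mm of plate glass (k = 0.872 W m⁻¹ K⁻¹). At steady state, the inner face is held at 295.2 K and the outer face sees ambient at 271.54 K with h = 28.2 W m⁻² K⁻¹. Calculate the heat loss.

Q = 2580 W

Treat each layer as a resistance in series:
  R_plate glass = L/(kA) = 0.00110/(0.872·4.01) = 3.146×10^-4 K/W
  R_conv,out = 1/(hA) = 1/(28.2·4.01) = 0.008843 K/W
ΣR = 3.146×10^-4 + 0.008843 = 0.009158 K/W
Q = ΔT/ΣR = (295.2 K − 271.54 K)/0.009158 = 2580 W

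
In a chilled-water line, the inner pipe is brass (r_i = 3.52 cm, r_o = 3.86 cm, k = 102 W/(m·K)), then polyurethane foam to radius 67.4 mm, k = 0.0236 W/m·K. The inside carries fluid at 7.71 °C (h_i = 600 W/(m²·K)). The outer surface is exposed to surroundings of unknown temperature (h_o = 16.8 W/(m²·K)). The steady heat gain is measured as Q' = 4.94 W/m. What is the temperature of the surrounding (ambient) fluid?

Sum the resistances:
  R'_conv,in = 1/(2πr h) = 1/(2π·0.0352·600) = 0.007536 m·K/W
  R'_brass = ln(0.0386/0.0352)/(2πk) = 0.09221/(2π·102) = 1.439×10^-4 m·K/W
  R'_polyurethane foam = ln(0.0674/0.0386)/(2πk) = 0.5574/(2π·0.0236) = 3.759 m·K/W
  R'_conv,out = 1/(2πr h) = 1/(2π·0.0674·16.8) = 0.1406 m·K/W
ΣR = 3.907 m·K/W
ΔT = Q'·ΣR = 4.94 × 3.907 = 19.30 K
Heat flows inward, so T_out = T_in + ΔT = 7.71 + 19.30 = 27.0 °C

T_out = 27.0 °C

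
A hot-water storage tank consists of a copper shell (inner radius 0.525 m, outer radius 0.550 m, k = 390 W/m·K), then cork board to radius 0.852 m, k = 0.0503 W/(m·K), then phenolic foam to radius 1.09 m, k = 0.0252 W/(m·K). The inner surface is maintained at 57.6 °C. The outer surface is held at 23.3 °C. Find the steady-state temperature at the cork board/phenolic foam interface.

Treat each layer as a resistance in series:
  R_copper = (1/0.525 − 1/0.550)/(4πk) = 0.08658/(4π·390) = 1.767×10^-5 K/W
  R_cork board = (1/0.550 − 1/0.852)/(4πk) = 0.6445/(4π·0.0503) = 1.020 K/W
  R_phenolic foam = (1/0.852 − 1/1.09)/(4πk) = 0.2563/(4π·0.0252) = 0.8093 K/W
ΣR = 1.767×10^-5 + 1.020 + 0.8093 = 1.829 K/W
Q = ΔT/ΣR = (57.6 °C − 23.3 °C)/1.829 = 18.75 W
From the inner boundary to the cork board/phenolic foam interface, ΣR_partial = 1.020 K/W.
T_interface = T_in − Q·ΣR_partial = 57.6 °C − (18.75)(1.020) = 38.5 °C

T = 38.5 °C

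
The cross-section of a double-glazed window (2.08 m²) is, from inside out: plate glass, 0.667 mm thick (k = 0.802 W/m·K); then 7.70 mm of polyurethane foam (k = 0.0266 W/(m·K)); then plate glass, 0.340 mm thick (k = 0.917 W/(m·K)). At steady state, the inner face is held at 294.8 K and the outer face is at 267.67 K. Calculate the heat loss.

Q = 194 W

Resistance network (inner→outer):
  R_plate glass = L/(kA) = 6.67×10^-4/(0.802·2.08) = 3.998×10^-4 K/W
  R_polyurethane foam = L/(kA) = 0.00770/(0.0266·2.08) = 0.1392 K/W
  R_plate glass = L/(kA) = 3.40×10^-4/(0.917·2.08) = 1.783×10^-4 K/W
ΣR = 3.998×10^-4 + 0.1392 + 1.783×10^-4 = 0.1398 K/W
Q = ΔT/ΣR = (294.8 K − 267.67 K)/0.1398 = 194 W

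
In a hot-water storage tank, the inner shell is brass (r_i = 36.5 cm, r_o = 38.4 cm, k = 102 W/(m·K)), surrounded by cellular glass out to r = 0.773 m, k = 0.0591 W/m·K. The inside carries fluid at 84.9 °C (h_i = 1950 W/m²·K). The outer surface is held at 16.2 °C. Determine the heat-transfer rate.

Q = 38.9 W

Resistance network (inner→outer):
  R_conv,in = 1/(4πr²h) = 1/(4π·0.365²·1950) = 3.063×10^-4 K/W
  R_brass = (1/0.365 − 1/0.384)/(4πk) = 0.1356/(4π·102) = 1.058×10^-4 K/W
  R_cellular glass = (1/0.384 − 1/0.773)/(4πk) = 1.311/(4π·0.0591) = 1.765 K/W
ΣR = 3.063×10^-4 + 1.058×10^-4 + 1.765 = 1.765 K/W
Q = ΔT/ΣR = (84.9 °C − 16.2 °C)/1.765 = 38.9 W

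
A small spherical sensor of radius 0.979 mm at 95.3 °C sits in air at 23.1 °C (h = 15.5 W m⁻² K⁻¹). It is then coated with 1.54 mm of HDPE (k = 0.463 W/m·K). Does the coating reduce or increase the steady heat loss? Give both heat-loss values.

Critical radius for a sphere: r_cr = 2k/h = 0.0597 m = 5.97 cm.
Outer radius after coating: r₂ = 9.79×10^-4 + 0.00154 = 0.002519 m.
Since r₁ < r_cr and r₂ ≤ r_cr, the coating moves toward the maximum at r_cr — heat loss rises.
Bare: R = 1/(4πr₁²h) = 5357 K/W; Q = 72.2/5357 = 0.0135 W.
Coated: R = R_cond + R_conv = 916.4 K/W; Q = 72.2/916.4 = 0.0788 W.

increases: 0.0135 → 0.0788 W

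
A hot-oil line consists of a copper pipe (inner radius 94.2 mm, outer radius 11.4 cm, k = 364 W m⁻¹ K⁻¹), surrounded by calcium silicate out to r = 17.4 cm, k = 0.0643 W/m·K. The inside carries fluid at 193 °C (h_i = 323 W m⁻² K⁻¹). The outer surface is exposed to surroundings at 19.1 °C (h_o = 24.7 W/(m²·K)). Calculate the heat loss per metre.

Q' = 160 W/m

Series thermal resistances, inner to outer:
  R'_conv,in = 1/(2πr h) = 1/(2π·0.0942·323) = 0.005231 m·K/W
  R'_copper = ln(0.114/0.0942)/(2πk) = 0.1908/(2π·364) = 8.342×10^-5 m·K/W
  R'_calcium silicate = ln(0.174/0.114)/(2πk) = 0.4229/(2π·0.0643) = 1.047 m·K/W
  R'_conv,out = 1/(2πr h) = 1/(2π·0.174·24.7) = 0.03703 m·K/W
ΣR = 0.005231 + 8.342×10^-5 + 1.047 + 0.03703 = 1.089 m·K/W
Q' = ΔT/ΣR = (193 °C − 19.1 °C)/1.089 = 160 W/m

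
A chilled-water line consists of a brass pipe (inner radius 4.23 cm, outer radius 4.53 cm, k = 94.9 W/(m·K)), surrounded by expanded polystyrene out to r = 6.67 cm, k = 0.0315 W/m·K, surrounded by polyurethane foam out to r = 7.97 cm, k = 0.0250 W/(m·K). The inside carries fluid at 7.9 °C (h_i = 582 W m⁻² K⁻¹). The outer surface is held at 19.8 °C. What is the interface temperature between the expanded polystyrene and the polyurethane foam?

Resistance network (inner→outer):
  R'_conv,in = 1/(2πr h) = 1/(2π·0.0423·582) = 0.006465 m·K/W
  R'_brass = ln(0.0453/0.0423)/(2πk) = 0.06852/(2π·94.9) = 1.149×10^-4 m·K/W
  R'_expanded polystyrene = ln(0.0667/0.0453)/(2πk) = 0.3869/(2π·0.0315) = 1.955 m·K/W
  R'_polyurethane foam = ln(0.0797/0.0667)/(2πk) = 0.1781/(2π·0.0250) = 1.134 m·K/W
ΣR = 0.006465 + 1.149×10^-4 + 1.955 + 1.134 = 3.096 m·K/W
Q' = ΔT/ΣR = (7.9 °C − 19.8 °C)/3.096 = -3.844 W/m
From the inner boundary to the expanded polystyrene/polyurethane foam interface, ΣR_partial = 1.962 m·K/W.
T_interface = T_in − Q'·ΣR_partial = 7.9 °C − (-3.844)(1.962) = 15.4 °C

T = 15.4 °C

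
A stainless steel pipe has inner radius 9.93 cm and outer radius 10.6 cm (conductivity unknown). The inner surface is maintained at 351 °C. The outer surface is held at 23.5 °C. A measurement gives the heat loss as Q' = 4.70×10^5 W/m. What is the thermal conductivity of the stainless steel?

ΣR = ΔT/Q' = |351 − 23.5|/4.70×10^5 = 6.968×10^-4 m·K/W
ln(r₂/r₁)/(2πk) = 6.968×10^-4 ⇒ k = 0.06529/(2π·6.968×10^-4) = 14.9 W/m·K

k = 14.9 W/m·K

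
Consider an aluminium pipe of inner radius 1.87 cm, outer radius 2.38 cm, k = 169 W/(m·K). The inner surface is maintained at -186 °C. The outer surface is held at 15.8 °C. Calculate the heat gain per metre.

Q' = 2πk·ΔT/ln(r₂/r₁) = 2π × 169 × 201.8 / ln(0.0238/0.0187) = 8.89×10^5 W/m

Q' = 889 kW/m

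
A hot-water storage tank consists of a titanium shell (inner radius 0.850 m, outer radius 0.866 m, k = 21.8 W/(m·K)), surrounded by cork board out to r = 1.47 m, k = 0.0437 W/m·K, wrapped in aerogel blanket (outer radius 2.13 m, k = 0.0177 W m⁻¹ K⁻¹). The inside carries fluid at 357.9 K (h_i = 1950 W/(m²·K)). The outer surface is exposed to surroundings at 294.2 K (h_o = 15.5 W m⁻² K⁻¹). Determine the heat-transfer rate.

Q = 35.1 W

Series thermal resistances, inner to outer:
  R_conv,in = 1/(4πr²h) = 1/(4π·0.850²·1950) = 5.648×10^-5 K/W
  R_titanium = (1/0.850 − 1/0.866)/(4πk) = 0.02174/(4π·21.8) = 7.934×10^-5 K/W
  R_cork board = (1/0.866 − 1/1.47)/(4πk) = 0.4745/(4π·0.0437) = 0.8640 K/W
  R_aerogel blanket = (1/1.47 − 1/2.13)/(4πk) = 0.2108/(4π·0.0177) = 0.9477 K/W
  R_conv,out = 1/(4πr²h) = 1/(4π·2.13²·15.5) = 0.001132 K/W
ΣR = 5.648×10^-5 + 7.934×10^-5 + 0.8640 + 0.9477 + 0.001132 = 1.813 K/W
Q = ΔT/ΣR = (357.9 K − 294.2 K)/1.813 = 35.1 W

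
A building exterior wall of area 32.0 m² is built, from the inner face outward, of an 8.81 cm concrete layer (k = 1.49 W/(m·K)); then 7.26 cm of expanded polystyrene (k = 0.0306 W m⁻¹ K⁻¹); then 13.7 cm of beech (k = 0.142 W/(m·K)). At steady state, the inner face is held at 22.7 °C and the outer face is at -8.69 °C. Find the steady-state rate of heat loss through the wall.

Resistance network (inner→outer):
  R_concrete = L/(kA) = 0.0881/(1.49·32.0) = 0.001848 K/W
  R_expanded polystyrene = L/(kA) = 0.0726/(0.0306·32.0) = 0.07414 K/W
  R_beech = L/(kA) = 0.137/(0.142·32.0) = 0.03015 K/W
ΣR = 0.001848 + 0.07414 + 0.03015 = 0.1061 K/W
Q = ΔT/ΣR = (22.7 °C − -8.69 °C)/0.1061 = 296 W

Q = 296 W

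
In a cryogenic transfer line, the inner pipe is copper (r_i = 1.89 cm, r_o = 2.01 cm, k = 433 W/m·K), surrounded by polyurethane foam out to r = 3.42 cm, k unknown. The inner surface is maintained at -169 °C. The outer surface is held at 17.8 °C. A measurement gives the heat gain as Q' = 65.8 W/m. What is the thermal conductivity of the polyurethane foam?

k = 0.0298 W/m·K

ΣR = ΔT/Q' = |-169 − 17.8|/65.8 = 2.839 m·K/W
Known resistances:
  R'_copper = ln(0.0201/0.0189)/(2πk) = 0.06156/(2π·433) = 2.263×10^-5 m·K/W
R_polyurethane foam = ΣR − ΣR_known = 2.839 − 2.263×10^-5 = 2.839 m·K/W
ln(r₂/r₁)/(2πk) = 2.839 ⇒ k = 0.5315/(2π·2.839) = 0.0298 W/m·K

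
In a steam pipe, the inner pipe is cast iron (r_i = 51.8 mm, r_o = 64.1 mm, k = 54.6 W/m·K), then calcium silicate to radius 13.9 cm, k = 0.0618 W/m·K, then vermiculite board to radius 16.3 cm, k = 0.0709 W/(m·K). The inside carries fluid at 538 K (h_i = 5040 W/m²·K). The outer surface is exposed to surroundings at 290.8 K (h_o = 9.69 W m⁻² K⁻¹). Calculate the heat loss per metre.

Resistance network (inner→outer):
  R'_conv,in = 1/(2πr h) = 1/(2π·0.0518·5040) = 6.096×10^-4 m·K/W
  R'_cast iron = ln(0.0641/0.0518)/(2πk) = 0.2131/(2π·54.6) = 6.210×10^-4 m·K/W
  R'_calcium silicate = ln(0.139/0.0641)/(2πk) = 0.7740/(2π·0.0618) = 1.993 m·K/W
  R'_vermiculite board = ln(0.163/0.139)/(2πk) = 0.1593/(2π·0.0709) = 0.3575 m·K/W
  R'_conv,out = 1/(2πr h) = 1/(2π·0.163·9.69) = 0.1008 m·K/W
ΣR = 6.096×10^-4 + 6.210×10^-4 + 1.993 + 0.3575 + 0.1008 = 2.453 m·K/W
Q' = ΔT/ΣR = (538 K − 290.8 K)/2.453 = 101 W/m

Q' = 101 W/m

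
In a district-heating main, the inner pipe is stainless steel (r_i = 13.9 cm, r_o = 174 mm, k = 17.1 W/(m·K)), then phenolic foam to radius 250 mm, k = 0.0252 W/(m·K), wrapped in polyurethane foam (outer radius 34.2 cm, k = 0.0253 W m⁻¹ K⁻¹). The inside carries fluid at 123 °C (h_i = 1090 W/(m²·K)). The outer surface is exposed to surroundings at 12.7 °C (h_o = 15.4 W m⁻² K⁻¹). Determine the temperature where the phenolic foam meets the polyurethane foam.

Resistance network (inner→outer):
  R'_conv,in = 1/(2πr h) = 1/(2π·0.139·1090) = 0.001050 m·K/W
  R'_stainless steel = ln(0.174/0.139)/(2πk) = 0.2246/(2π·17.1) = 0.002090 m·K/W
  R'_phenolic foam = ln(0.250/0.174)/(2πk) = 0.3624/(2π·0.0252) = 2.289 m·K/W
  R'_polyurethane foam = ln(0.342/0.250)/(2πk) = 0.3133/(2π·0.0253) = 1.971 m·K/W
  R'_conv,out = 1/(2πr h) = 1/(2π·0.342·15.4) = 0.03022 m·K/W
ΣR = 0.001050 + 0.002090 + 2.289 + 1.971 + 0.03022 = 4.293 m·K/W
Q' = ΔT/ΣR = (123 °C − 12.7 °C)/4.293 = 25.69 W/m
From the inner boundary to the phenolic foam/polyurethane foam interface, ΣR_partial = 2.292 m·K/W.
T_interface = T_in − Q'·ΣR_partial = 123 °C − (25.69)(2.292) = 64.1 °C

T = 64.1 °C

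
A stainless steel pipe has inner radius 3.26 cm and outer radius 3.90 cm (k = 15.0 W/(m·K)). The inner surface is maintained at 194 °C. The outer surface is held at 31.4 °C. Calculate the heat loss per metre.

Q' = 85.5 kW/m

Q' = 2πk·ΔT/ln(r₂/r₁) = 2π × 15.0 × 162.6 / ln(0.0390/0.0326) = 85500 W/m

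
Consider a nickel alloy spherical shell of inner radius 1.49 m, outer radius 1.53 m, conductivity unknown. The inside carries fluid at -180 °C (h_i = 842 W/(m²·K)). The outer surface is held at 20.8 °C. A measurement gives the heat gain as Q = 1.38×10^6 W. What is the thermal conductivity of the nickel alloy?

k = 13.6 W/m·K

ΣR = ΔT/Q = |-180 − 20.8|/1.38×10^6 = 1.455×10^-4 K/W
Known resistances:
  R_conv,in = 1/(4πr²h) = 1/(4π·1.49²·842) = 4.257×10^-5 K/W
R_nickel alloy = ΣR − ΣR_known = 1.455×10^-4 − 4.257×10^-5 = 1.029×10^-4 K/W
(1/r₁−1/r₂)/(4πk) = 1.029×10^-4 ⇒ k = 0.01755/(4π·1.029×10^-4) = 13.6 W/m·K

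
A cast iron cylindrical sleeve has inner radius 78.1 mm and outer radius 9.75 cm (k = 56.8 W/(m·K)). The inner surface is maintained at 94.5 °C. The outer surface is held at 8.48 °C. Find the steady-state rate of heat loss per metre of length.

Q' = 2πk·ΔT/ln(r₂/r₁) = 2π × 56.8 × 86.02 / ln(0.0975/0.0781) = 1.38×10^5 W/m

Q' = 138 kW/m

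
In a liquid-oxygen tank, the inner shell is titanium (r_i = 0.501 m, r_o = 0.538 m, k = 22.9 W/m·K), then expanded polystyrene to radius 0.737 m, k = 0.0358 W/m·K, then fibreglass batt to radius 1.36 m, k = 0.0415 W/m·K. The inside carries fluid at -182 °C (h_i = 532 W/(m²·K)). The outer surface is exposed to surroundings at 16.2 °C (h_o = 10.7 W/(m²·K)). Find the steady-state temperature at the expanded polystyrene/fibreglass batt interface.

T = -86.3 °C

Treat each layer as a resistance in series:
  R_conv,in = 1/(4πr²h) = 1/(4π·0.501²·532) = 5.959×10^-4 K/W
  R_titanium = (1/0.501 − 1/0.538)/(4πk) = 0.1373/(4π·22.9) = 4.770×10^-4 K/W
  R_expanded polystyrene = (1/0.538 − 1/0.737)/(4πk) = 0.5019/(4π·0.0358) = 1.116 K/W
  R_fibreglass batt = (1/0.737 − 1/1.36)/(4πk) = 0.6216/(4π·0.0415) = 1.192 K/W
  R_conv,out = 1/(4πr²h) = 1/(4π·1.36²·10.7) = 0.004021 K/W
ΣR = 5.959×10^-4 + 4.770×10^-4 + 1.116 + 1.192 + 0.004021 = 2.313 K/W
Q = ΔT/ΣR = (-182 °C − 16.2 °C)/2.313 = -85.69 W
From the inner boundary to the expanded polystyrene/fibreglass batt interface, ΣR_partial = 1.117 K/W.
T_interface = T_in − Q·ΣR_partial = -182 °C − (-85.69)(1.117) = -86.3 °C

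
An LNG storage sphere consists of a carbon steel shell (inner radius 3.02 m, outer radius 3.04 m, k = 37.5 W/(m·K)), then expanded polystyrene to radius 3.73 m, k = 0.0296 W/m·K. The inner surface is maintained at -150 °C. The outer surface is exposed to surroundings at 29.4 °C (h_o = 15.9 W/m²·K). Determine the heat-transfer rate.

Resistance network (inner→outer):
  R_carbon steel = (1/3.02 − 1/3.04)/(4πk) = 0.002178/(4π·37.5) = 4.623×10^-6 K/W
  R_expanded polystyrene = (1/3.04 − 1/3.73)/(4πk) = 0.06085/(4π·0.0296) = 0.1636 K/W
  R_conv,out = 1/(4πr²h) = 1/(4π·3.73²·15.9) = 3.597×10^-4 K/W
ΣR = 4.623×10^-6 + 0.1636 + 3.597×10^-4 = 0.1640 K/W
Q = ΔT/ΣR = (-150 °C − 29.4 °C)/0.1640 = -1090 W
(Negative Q ⇒ heat flows inward; heat gain = 1090 W.)

Q = 1090 W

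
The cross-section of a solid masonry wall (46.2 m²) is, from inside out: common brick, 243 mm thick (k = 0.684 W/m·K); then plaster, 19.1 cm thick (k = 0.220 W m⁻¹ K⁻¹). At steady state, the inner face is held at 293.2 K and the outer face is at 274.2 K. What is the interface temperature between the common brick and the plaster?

Resistance network (inner→outer):
  R_common brick = L/(kA) = 0.243/(0.684·46.2) = 0.007690 K/W
  R_plaster = L/(kA) = 0.191/(0.220·46.2) = 0.01879 K/W
ΣR = 0.007690 + 0.01879 = 0.02648 K/W
Q = ΔT/ΣR = (293.2 K − 274.2 K)/0.02648 = 717.5 W
From the inner boundary to the common brick/plaster interface, ΣR_partial = 0.007690 K/W.
T_interface = T_in − Q·ΣR_partial = 293.2 K − (717.5)(0.007690) = 287.7 K

T = 287.7 K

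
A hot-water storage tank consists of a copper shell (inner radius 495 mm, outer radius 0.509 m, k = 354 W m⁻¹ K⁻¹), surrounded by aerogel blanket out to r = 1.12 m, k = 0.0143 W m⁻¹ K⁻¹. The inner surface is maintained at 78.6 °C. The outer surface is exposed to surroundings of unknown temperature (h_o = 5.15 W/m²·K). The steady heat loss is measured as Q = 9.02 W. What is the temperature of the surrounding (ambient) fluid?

Series resistances:
  R_copper = (1/0.495 − 1/0.509)/(4πk) = 0.05557/(4π·354) = 1.249×10^-5 K/W
  R_aerogel blanket = (1/0.509 − 1/1.12)/(4πk) = 1.072/(4π·0.0143) = 5.964 K/W
  R_conv,out = 1/(4πr²h) = 1/(4π·1.12²·5.15) = 0.01232 K/W
ΣR = 5.977 K/W
ΔT = Q·ΣR = 9.02 × 5.977 = 53.91 K
Heat flows outward, so T_out = T_in − ΔT = 78.6 − 53.91 = 24.7 °C

T_out = 24.7 °C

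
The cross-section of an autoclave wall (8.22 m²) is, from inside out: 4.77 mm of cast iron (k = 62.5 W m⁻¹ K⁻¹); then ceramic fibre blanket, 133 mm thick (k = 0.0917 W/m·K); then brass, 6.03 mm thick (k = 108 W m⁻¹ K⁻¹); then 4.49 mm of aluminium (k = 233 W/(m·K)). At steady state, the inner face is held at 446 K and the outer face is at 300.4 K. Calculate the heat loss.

Q = 825 W

Treat each layer as a resistance in series:
  R_cast iron = L/(kA) = 0.00477/(62.5·8.22) = 9.285×10^-6 K/W
  R_ceramic fibre blanket = L/(kA) = 0.133/(0.0917·8.22) = 0.1764 K/W
  R_brass = L/(kA) = 0.00603/(108·8.22) = 6.792×10^-6 K/W
  R_aluminium = L/(kA) = 0.00449/(233·8.22) = 2.344×10^-6 K/W
ΣR = 9.285×10^-6 + 0.1764 + 6.792×10^-6 + 2.344×10^-6 = 0.1764 K/W
Q = ΔT/ΣR = (446 K − 300.4 K)/0.1764 = 825 W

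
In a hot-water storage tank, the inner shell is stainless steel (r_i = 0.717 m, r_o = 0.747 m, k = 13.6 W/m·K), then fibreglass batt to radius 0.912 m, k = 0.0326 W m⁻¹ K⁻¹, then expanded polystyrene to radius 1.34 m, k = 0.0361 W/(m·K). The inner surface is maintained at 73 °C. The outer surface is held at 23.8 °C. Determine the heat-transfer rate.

Q = 36.1 W

Series thermal resistances, inner to outer:
  R_stainless steel = (1/0.717 − 1/0.747)/(4πk) = 0.05601/(4π·13.6) = 3.277×10^-4 K/W
  R_fibreglass batt = (1/0.747 − 1/0.912)/(4πk) = 0.2422/(4π·0.0326) = 0.5912 K/W
  R_expanded polystyrene = (1/0.912 − 1/1.34)/(4πk) = 0.3502/(4π·0.0361) = 0.7720 K/W
ΣR = 3.277×10^-4 + 0.5912 + 0.7720 = 1.364 K/W
Q = ΔT/ΣR = (73 °C − 23.8 °C)/1.364 = 36.1 W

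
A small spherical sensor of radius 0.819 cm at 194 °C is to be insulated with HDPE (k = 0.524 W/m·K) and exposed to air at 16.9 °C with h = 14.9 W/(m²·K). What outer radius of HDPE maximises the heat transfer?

r_cr = 7.03 cm

For a sphere, r_cr = 2k_ins/h = 2·0.524/14.9 = 0.0703 m = 7.03 cm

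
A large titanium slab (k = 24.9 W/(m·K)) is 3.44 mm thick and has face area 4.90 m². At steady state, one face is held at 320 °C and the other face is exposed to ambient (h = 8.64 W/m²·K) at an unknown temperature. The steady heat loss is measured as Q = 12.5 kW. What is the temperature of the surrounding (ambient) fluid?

T_out = 24.4 °C

Sum the resistances:
  R_titanium = L/(kA) = 0.00344/(24.9·4.90) = 2.819×10^-5 K/W
  R_conv,out = 1/(hA) = 1/(8.64·4.90) = 0.02362 K/W
ΣR = 0.02365 K/W
ΔT = Q·ΣR = 12500 × 0.02365 = 295.6 K
Heat flows outward, so T_out = T_in − ΔT = 320 − 295.6 = 24.4 °C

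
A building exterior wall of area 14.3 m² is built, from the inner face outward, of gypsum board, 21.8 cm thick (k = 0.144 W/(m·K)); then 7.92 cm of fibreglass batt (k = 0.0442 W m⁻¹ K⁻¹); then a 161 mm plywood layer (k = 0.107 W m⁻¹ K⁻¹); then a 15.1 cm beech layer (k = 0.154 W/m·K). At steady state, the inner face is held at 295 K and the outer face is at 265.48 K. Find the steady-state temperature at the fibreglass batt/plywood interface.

T = 278.15 K

Treat each layer as a resistance in series:
  R_gypsum board = L/(kA) = 0.218/(0.144·14.3) = 0.1059 K/W
  R_fibreglass batt = L/(kA) = 0.0792/(0.0442·14.3) = 0.1253 K/W
  R_plywood = L/(kA) = 0.161/(0.107·14.3) = 0.1052 K/W
  R_beech = L/(kA) = 0.151/(0.154·14.3) = 0.06857 K/W
ΣR = 0.1059 + 0.1253 + 0.1052 + 0.06857 = 0.4050 K/W
Q = ΔT/ΣR = (295 K − 265.48 K)/0.4050 = 72.89 W
From the inner boundary to the fibreglass batt/plywood interface, ΣR_partial = 0.2312 K/W.
T_interface = T_in − Q·ΣR_partial = 295 K − (72.89)(0.2312) = 278.15 K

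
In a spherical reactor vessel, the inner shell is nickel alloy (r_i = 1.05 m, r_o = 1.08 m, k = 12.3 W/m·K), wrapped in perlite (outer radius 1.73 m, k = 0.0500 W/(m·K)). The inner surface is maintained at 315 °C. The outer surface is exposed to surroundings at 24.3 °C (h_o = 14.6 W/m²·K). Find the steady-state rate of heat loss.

Series thermal resistances, inner to outer:
  R_nickel alloy = (1/1.05 − 1/1.08)/(4πk) = 0.02646/(4π·12.3) = 1.712×10^-4 K/W
  R_perlite = (1/1.08 − 1/1.73)/(4πk) = 0.3479/(4π·0.0500) = 0.5537 K/W
  R_conv,out = 1/(4πr²h) = 1/(4π·1.73²·14.6) = 0.001821 K/W
ΣR = 1.712×10^-4 + 0.5537 + 0.001821 = 0.5557 K/W
Q = ΔT/ΣR = (315 °C − 24.3 °C)/0.5557 = 523 W

Q = 523 W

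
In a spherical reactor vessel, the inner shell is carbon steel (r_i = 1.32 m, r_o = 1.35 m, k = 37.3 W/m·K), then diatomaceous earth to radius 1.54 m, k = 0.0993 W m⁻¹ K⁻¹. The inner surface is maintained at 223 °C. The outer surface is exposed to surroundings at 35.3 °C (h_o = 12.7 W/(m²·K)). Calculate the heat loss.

Treat each layer as a resistance in series:
  R_carbon steel = (1/1.32 − 1/1.35)/(4πk) = 0.01684/(4π·37.3) = 3.592×10^-5 K/W
  R_diatomaceous earth = (1/1.35 − 1/1.54)/(4πk) = 0.09139/(4π·0.0993) = 0.07324 K/W
  R_conv,out = 1/(4πr²h) = 1/(4π·1.54²·12.7) = 0.002642 K/W
ΣR = 3.592×10^-5 + 0.07324 + 0.002642 = 0.07592 K/W
Q = ΔT/ΣR = (223 °C − 35.3 °C)/0.07592 = 2470 W

Q = 2470 W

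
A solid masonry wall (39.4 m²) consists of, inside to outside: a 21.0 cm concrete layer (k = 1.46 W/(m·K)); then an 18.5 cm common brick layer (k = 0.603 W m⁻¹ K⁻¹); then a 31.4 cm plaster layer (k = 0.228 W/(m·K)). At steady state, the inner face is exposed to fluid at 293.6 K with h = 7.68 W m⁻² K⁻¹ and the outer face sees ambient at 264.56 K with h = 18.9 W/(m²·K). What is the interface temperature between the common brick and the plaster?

T = 285.2 K

Treat each layer as a resistance in series:
  R_conv,in = 1/(hA) = 1/(7.68·39.4) = 0.003305 K/W
  R_concrete = L/(kA) = 0.210/(1.46·39.4) = 0.003651 K/W
  R_common brick = L/(kA) = 0.185/(0.603·39.4) = 0.007787 K/W
  R_plaster = L/(kA) = 0.314/(0.228·39.4) = 0.03495 K/W
  R_conv,out = 1/(hA) = 1/(18.9·39.4) = 0.001343 K/W
ΣR = 0.003305 + 0.003651 + 0.007787 + 0.03495 + 0.001343 = 0.05104 K/W
Q = ΔT/ΣR = (293.6 K − 264.56 K)/0.05104 = 569.0 W
From the inner boundary to the common brick/plaster interface, ΣR_partial = 0.01474 K/W.
T_interface = T_in − Q·ΣR_partial = 293.6 K − (569.0)(0.01474) = 285.2 K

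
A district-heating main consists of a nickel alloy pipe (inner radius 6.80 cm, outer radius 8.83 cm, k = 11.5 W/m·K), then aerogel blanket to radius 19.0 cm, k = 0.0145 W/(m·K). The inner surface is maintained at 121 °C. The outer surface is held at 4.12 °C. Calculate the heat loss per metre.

Resistance network (inner→outer):
  R'_nickel alloy = ln(0.0883/0.0680)/(2πk) = 0.2612/(2π·11.5) = 0.003615 m·K/W
  R'_aerogel blanket = ln(0.190/0.0883)/(2πk) = 0.7663/(2π·0.0145) = 8.411 m·K/W
ΣR = 0.003615 + 8.411 = 8.415 m·K/W
Q' = ΔT/ΣR = (121 °C − 4.12 °C)/8.415 = 13.9 W/m

Q' = 13.9 W/m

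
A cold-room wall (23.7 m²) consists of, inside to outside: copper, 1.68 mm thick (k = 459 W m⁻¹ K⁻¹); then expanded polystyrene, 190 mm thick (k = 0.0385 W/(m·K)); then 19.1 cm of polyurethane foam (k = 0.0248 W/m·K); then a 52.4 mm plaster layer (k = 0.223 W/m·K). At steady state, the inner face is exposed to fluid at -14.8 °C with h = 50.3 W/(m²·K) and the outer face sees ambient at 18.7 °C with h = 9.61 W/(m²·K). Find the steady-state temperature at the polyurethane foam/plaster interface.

T = 17.8 °C

Series thermal resistances, inner to outer:
  R_conv,in = 1/(hA) = 1/(50.3·23.7) = 8.388×10^-4 K/W
  R_copper = L/(kA) = 0.00168/(459·23.7) = 1.544×10^-7 K/W
  R_expanded polystyrene = L/(kA) = 0.190/(0.0385·23.7) = 0.2082 K/W
  R_polyurethane foam = L/(kA) = 0.191/(0.0248·23.7) = 0.3250 K/W
  R_plaster = L/(kA) = 0.0524/(0.223·23.7) = 0.009915 K/W
  R_conv,out = 1/(hA) = 1/(9.61·23.7) = 0.004391 K/W
ΣR = 8.388×10^-4 + 1.544×10^-7 + 0.2082 + 0.3250 + 0.009915 + 0.004391 = 0.5483 K/W
Q = ΔT/ΣR = (-14.8 °C − 18.7 °C)/0.5483 = -61.10 W
From the inner boundary to the polyurethane foam/plaster interface, ΣR_partial = 0.5340 K/W.
T_interface = T_in − Q·ΣR_partial = -14.8 °C − (-61.10)(0.5340) = 17.8 °C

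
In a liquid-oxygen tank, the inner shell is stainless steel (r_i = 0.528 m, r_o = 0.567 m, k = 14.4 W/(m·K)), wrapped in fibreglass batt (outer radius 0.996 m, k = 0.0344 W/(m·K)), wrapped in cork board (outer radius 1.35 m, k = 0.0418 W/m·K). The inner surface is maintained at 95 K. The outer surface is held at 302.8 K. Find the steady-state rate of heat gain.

Q = 92.0 W

Treat each layer as a resistance in series:
  R_stainless steel = (1/0.528 − 1/0.567)/(4πk) = 0.1303/(4π·14.4) = 7.199×10^-4 K/W
  R_fibreglass batt = (1/0.567 − 1/0.996)/(4πk) = 0.7597/(4π·0.0344) = 1.757 K/W
  R_cork board = (1/0.996 − 1/1.35)/(4πk) = 0.2633/(4π·0.0418) = 0.5012 K/W
ΣR = 7.199×10^-4 + 1.757 + 0.5012 = 2.259 K/W
Q = ΔT/ΣR = (95 K − 302.8 K)/2.259 = -92.0 W
(Negative Q ⇒ heat flows inward; heat gain = 92.0 W.)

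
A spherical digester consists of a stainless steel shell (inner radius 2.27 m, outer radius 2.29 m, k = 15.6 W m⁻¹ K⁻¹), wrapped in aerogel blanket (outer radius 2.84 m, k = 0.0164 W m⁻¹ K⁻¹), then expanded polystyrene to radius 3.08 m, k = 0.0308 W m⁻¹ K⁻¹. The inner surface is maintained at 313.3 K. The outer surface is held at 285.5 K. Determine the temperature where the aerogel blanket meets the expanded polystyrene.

T = 289.6 K

Treat each layer as a resistance in series:
  R_stainless steel = (1/2.27 − 1/2.29)/(4πk) = 0.003847/(4π·15.6) = 1.963×10^-5 K/W
  R_aerogel blanket = (1/2.29 − 1/2.84)/(4πk) = 0.08457/(4π·0.0164) = 0.4104 K/W
  R_expanded polystyrene = (1/2.84 − 1/3.08)/(4πk) = 0.02744/(4π·0.0308) = 0.07089 K/W
ΣR = 1.963×10^-5 + 0.4104 + 0.07089 = 0.4813 K/W
Q = ΔT/ΣR = (313.3 K − 285.5 K)/0.4813 = 57.76 W
From the inner boundary to the aerogel blanket/expanded polystyrene interface, ΣR_partial = 0.4104 K/W.
T_interface = T_in − Q·ΣR_partial = 313.3 K − (57.76)(0.4104) = 289.6 K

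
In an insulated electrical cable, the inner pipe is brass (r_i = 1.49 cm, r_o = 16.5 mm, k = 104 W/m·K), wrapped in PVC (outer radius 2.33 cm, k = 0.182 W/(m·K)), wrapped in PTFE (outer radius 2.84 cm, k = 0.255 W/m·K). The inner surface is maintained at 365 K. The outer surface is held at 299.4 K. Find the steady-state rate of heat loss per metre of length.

Q' = 154 W/m

Series thermal resistances, inner to outer:
  R'_brass = ln(0.0165/0.0149)/(2πk) = 0.1020/(2π·104) = 1.561×10^-4 m·K/W
  R'_PVC = ln(0.0233/0.0165)/(2πk) = 0.3451/(2π·0.182) = 0.3018 m·K/W
  R'_PTFE = ln(0.0284/0.0233)/(2πk) = 0.1979/(2π·0.255) = 0.1235 m·K/W
ΣR = 1.561×10^-4 + 0.3018 + 0.1235 = 0.4255 m·K/W
Q' = ΔT/ΣR = (365 K − 299.4 K)/0.4255 = 154 W/m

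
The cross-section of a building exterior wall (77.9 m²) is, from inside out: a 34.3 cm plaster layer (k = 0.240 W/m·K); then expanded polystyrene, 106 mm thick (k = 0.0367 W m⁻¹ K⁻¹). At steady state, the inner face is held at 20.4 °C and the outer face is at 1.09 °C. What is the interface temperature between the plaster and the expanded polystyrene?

T = 14.0 °C

Treat each layer as a resistance in series:
  R_plaster = L/(kA) = 0.343/(0.240·77.9) = 0.01835 K/W
  R_expanded polystyrene = L/(kA) = 0.106/(0.0367·77.9) = 0.03708 K/W
ΣR = 0.01835 + 0.03708 = 0.05543 K/W
Q = ΔT/ΣR = (20.4 °C − 1.09 °C)/0.05543 = 348.4 W
From the inner boundary to the plaster/expanded polystyrene interface, ΣR_partial = 0.01835 K/W.
T_interface = T_in − Q·ΣR_partial = 20.4 °C − (348.4)(0.01835) = 14.0 °C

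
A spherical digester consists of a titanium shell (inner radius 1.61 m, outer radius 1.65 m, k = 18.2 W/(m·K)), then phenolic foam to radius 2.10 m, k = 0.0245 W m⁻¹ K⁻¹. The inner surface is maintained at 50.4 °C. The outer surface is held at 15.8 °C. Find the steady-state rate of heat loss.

Q = 82.0 W

Series thermal resistances, inner to outer:
  R_titanium = (1/1.61 − 1/1.65)/(4πk) = 0.01506/(4π·18.2) = 6.584×10^-5 K/W
  R_phenolic foam = (1/1.65 − 1/2.10)/(4πk) = 0.1299/(4π·0.0245) = 0.4218 K/W
ΣR = 6.584×10^-5 + 0.4218 = 0.4219 K/W
Q = ΔT/ΣR = (50.4 °C − 15.8 °C)/0.4219 = 82.0 W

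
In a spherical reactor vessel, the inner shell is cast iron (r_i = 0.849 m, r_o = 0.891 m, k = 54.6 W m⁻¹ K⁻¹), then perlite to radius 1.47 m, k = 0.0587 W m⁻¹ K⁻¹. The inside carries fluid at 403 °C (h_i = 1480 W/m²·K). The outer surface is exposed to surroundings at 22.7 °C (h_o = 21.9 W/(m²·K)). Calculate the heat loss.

Q = 633 W

Series thermal resistances, inner to outer:
  R_conv,in = 1/(4πr²h) = 1/(4π·0.849²·1480) = 7.460×10^-5 K/W
  R_cast iron = (1/0.849 − 1/0.891)/(4πk) = 0.05552/(4π·54.6) = 8.092×10^-5 K/W
  R_perlite = (1/0.891 − 1/1.47)/(4πk) = 0.4421/(4π·0.0587) = 0.5993 K/W
  R_conv,out = 1/(4πr²h) = 1/(4π·1.47²·21.9) = 0.001682 K/W
ΣR = 7.460×10^-5 + 8.092×10^-5 + 0.5993 + 0.001682 = 0.6011 K/W
Q = ΔT/ΣR = (403 °C − 22.7 °C)/0.6011 = 633 W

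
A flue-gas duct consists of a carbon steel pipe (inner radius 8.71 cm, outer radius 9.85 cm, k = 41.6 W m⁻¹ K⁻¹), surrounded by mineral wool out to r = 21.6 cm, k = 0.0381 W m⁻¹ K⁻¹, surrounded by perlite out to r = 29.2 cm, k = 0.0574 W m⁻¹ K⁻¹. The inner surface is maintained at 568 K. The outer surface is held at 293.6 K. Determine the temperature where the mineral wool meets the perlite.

Resistance network (inner→outer):
  R'_carbon steel = ln(0.0985/0.0871)/(2πk) = 0.1230/(2π·41.6) = 4.706×10^-4 m·K/W
  R'_mineral wool = ln(0.216/0.0985)/(2πk) = 0.7852/(2π·0.0381) = 3.280 m·K/W
  R'_perlite = ln(0.292/0.216)/(2πk) = 0.3015/(2π·0.0574) = 0.8359 m·K/W
ΣR = 4.706×10^-4 + 3.280 + 0.8359 = 4.116 m·K/W
Q' = ΔT/ΣR = (568 K − 293.6 K)/4.116 = 66.67 W/m
From the inner boundary to the mineral wool/perlite interface, ΣR_partial = 3.280 m·K/W.
T_interface = T_in − Q'·ΣR_partial = 568 K − (66.67)(3.280) = 349.3 K

T = 349.3 K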